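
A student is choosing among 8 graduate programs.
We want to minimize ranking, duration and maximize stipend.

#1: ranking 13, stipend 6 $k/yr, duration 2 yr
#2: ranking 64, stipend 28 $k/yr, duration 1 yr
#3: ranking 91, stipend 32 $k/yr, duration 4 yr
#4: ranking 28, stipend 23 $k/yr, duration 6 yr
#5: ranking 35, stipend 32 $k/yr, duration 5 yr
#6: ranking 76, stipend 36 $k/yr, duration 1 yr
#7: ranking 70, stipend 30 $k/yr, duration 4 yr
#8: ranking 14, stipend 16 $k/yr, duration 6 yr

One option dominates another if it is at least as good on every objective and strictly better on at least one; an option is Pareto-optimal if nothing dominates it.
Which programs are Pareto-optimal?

#1: not dominated (best ranking).
#2: not dominated.
#3: dominated by #6 (ranking 76≤91, stipend 36≥32, duration 1≤4).
#4: not dominated.
#5: not dominated.
#6: not dominated (best stipend).
#7: not dominated.
#8: not dominated.

#1, #2, #4, #5, #6, #7, #8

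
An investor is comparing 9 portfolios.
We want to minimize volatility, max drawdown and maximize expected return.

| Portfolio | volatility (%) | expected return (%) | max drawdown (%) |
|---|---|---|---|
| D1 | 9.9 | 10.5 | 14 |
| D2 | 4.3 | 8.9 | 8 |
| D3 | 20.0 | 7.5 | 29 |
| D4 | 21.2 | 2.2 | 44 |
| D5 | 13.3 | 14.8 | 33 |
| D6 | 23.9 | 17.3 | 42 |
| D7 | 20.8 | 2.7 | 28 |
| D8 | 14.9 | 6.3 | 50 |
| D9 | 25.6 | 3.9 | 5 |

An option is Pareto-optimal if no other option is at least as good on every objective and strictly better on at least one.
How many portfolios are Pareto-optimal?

D1: not dominated.
D2: not dominated (best volatility).
D3: dominated by D1 (volatility 9.9≤20.0, expected return 10.5≥7.5, max drawdown 14≤29).
D4: dominated by D1 (volatility 9.9≤21.2, expected return 10.5≥2.2, max drawdown 14≤44).
D5: not dominated.
D6: not dominated (best expected return).
D7: dominated by D1 (volatility 9.9≤20.8, expected return 10.5≥2.7, max drawdown 14≤28).
D8: dominated by D1 (volatility 9.9≤14.9, expected return 10.5≥6.3, max drawdown 14≤50).
D9: not dominated (best max drawdown).
Pareto-optimal: D1, D2, D5, D6, D9 → 5.

5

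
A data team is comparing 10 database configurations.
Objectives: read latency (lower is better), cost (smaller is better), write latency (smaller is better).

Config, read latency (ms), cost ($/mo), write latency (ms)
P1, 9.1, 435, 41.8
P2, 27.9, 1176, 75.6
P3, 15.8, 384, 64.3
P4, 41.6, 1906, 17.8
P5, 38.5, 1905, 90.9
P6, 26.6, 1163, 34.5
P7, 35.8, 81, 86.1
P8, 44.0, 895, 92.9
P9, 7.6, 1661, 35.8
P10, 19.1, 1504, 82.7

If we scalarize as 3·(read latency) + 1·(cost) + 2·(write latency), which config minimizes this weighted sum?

P1: 3·9.1 + 1·435 + 2·41.8 = 545.9
P2: 3·27.9 + 1·1176 + 2·75.6 = 1410.9
P3: 3·15.8 + 1·384 + 2·64.3 = 560.0
P4: 3·41.6 + 1·1906 + 2·17.8 = 2066.4
P5: 3·38.5 + 1·1905 + 2·90.9 = 2202.3
P6: 3·26.6 + 1·1163 + 2·34.5 = 1311.8
P7: 3·35.8 + 1·81 + 2·86.1 = 360.6
P8: 3·44.0 + 1·895 + 2·92.9 = 1212.8
P9: 3·7.6 + 1·1661 + 2·35.8 = 1755.4
P10: 3·19.1 + 1·1504 + 2·82.7 = 1726.7
Lowest: P7 at 360.6.

P7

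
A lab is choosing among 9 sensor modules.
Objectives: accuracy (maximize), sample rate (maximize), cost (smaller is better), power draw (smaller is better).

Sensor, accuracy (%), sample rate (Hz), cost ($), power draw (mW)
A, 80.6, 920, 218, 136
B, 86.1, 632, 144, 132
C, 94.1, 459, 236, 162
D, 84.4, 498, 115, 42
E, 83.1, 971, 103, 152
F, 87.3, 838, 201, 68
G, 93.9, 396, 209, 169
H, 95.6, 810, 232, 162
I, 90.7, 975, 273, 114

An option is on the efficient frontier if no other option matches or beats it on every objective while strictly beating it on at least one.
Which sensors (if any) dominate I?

none

A: worse on accuracy (80.6 vs 90.7).
B: worse on accuracy (86.1 vs 90.7).
C: worse on sample rate (459 vs 975).
D: worse on accuracy (84.4 vs 90.7).
E: worse on accuracy (83.1 vs 90.7).
F: worse on accuracy (87.3 vs 90.7).
G: worse on sample rate (396 vs 975).
H: worse on sample rate (810 vs 975).
No option dominates I.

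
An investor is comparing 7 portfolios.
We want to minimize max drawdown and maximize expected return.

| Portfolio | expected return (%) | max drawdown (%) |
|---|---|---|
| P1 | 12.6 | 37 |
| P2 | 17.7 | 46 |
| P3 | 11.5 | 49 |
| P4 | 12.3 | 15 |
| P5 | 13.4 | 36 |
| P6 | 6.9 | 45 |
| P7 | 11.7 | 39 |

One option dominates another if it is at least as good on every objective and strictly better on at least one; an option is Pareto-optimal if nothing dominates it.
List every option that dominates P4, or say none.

P1: worse on max drawdown (37 vs 15).
P2: worse on max drawdown (46 vs 15).
P3: worse on expected return (11.5 vs 12.3).
P5: worse on max drawdown (36 vs 15).
P6: worse on expected return (6.9 vs 12.3).
P7: worse on expected return (11.7 vs 12.3).
No option dominates P4.

none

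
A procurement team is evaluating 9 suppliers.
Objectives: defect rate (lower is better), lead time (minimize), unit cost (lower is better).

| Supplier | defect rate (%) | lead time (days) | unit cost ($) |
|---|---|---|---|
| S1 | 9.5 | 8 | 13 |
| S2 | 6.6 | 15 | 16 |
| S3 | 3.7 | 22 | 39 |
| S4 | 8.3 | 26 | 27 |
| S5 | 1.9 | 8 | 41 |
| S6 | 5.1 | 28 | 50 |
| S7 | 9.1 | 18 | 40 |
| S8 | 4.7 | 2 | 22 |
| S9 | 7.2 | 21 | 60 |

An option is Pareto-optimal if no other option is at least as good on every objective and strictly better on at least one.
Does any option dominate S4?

S2 vs S4: defect rate 6.6≤8.3, lead time 15≤26, unit cost 16≤27 — S2 is at least as good on every objective and strictly better on at least one, so S2 dominates S4.

Yes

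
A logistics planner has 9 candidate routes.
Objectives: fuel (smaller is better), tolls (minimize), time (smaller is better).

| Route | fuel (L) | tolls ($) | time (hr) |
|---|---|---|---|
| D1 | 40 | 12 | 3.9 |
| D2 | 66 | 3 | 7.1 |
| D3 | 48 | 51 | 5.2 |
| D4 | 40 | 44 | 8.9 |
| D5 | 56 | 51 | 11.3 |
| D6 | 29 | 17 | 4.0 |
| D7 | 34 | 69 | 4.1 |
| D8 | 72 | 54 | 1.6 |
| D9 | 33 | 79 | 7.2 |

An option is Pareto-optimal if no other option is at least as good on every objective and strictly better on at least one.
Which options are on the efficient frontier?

D1, D2, D6, D8

D1: not dominated.
D2: not dominated (best tolls).
D3: dominated by D1 (fuel 40≤48, tolls 12≤51, time 3.9≤5.2).
D4: dominated by D1 (fuel 40≤40, tolls 12≤44, time 3.9≤8.9).
D5: dominated by D1 (fuel 40≤56, tolls 12≤51, time 3.9≤11.3).
D6: not dominated (best fuel).
D7: dominated by D6 (fuel 29≤34, tolls 17≤69, time 4.0≤4.1).
D8: not dominated (best time).
D9: dominated by D6 (fuel 29≤33, tolls 17≤79, time 4.0≤7.2).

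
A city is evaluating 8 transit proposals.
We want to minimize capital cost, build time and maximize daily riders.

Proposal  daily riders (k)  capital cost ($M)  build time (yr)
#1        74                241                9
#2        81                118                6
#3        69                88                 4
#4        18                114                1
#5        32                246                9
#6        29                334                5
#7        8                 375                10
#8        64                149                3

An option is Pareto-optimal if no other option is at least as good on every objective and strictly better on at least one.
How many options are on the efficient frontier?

#1: dominated by #2 (daily riders 81≥74, capital cost 118≤241, build time 6≤9).
#2: not dominated (best daily riders).
#3: not dominated (best capital cost).
#4: not dominated (best build time).
#5: dominated by #1 (daily riders 74≥32, capital cost 241≤246, build time 9≤9).
#6: dominated by #3 (daily riders 69≥29, capital cost 88≤334, build time 4≤5).
#7: dominated by #1 (daily riders 74≥8, capital cost 241≤375, build time 9≤10).
#8: not dominated.
Pareto-optimal: #2, #3, #4, #8 → 4.

4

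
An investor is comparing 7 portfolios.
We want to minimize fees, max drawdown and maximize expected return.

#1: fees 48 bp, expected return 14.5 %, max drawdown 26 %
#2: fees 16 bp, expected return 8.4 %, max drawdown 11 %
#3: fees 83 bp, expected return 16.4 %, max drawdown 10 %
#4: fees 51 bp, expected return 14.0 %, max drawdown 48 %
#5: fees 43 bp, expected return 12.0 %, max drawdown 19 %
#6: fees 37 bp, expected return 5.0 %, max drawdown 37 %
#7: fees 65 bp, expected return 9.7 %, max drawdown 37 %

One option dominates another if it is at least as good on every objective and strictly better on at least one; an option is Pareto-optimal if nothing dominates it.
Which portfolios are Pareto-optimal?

#1: not dominated.
#2: not dominated (best fees).
#3: not dominated (best expected return).
#4: dominated by #1 (fees 48≤51, expected return 14.5≥14.0, max drawdown 26≤48).
#5: not dominated.
#6: dominated by #2 (fees 16≤37, expected return 8.4≥5.0, max drawdown 11≤37).
#7: dominated by #1 (fees 48≤65, expected return 14.5≥9.7, max drawdown 26≤37).

#1, #2, #3, #5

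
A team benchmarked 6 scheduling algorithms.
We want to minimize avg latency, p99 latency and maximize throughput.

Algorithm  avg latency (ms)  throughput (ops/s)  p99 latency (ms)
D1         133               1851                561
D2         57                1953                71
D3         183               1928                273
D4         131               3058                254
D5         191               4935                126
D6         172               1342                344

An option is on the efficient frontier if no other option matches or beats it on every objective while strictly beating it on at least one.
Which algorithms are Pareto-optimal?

D2, D4, D5

D1: dominated by D2 (avg latency 57≤133, throughput 1953≥1851, p99 latency 71≤561).
D2: not dominated (best avg latency).
D3: dominated by D2 (avg latency 57≤183, throughput 1953≥1928, p99 latency 71≤273).
D4: not dominated.
D5: not dominated (best throughput).
D6: dominated by D2 (avg latency 57≤172, throughput 1953≥1342, p99 latency 71≤344).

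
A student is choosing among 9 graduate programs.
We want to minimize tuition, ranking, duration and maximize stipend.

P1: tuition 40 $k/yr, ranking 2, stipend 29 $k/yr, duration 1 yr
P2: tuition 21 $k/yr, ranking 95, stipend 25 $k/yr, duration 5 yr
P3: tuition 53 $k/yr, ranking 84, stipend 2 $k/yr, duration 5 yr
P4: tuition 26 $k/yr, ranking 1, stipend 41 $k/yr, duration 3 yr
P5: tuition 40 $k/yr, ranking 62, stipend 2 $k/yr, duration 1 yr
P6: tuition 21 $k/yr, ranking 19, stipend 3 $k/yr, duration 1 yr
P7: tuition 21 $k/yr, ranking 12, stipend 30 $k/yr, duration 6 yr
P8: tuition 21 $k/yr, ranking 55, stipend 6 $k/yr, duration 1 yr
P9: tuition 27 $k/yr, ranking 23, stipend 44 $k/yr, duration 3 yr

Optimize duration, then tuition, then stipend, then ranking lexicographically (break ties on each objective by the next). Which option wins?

First minimize duration: best is 1, kept {P1, P5, P6, P8}.
Then minimize tuition: best is 21, kept {P6, P8}.
Then maximize stipend: best is 6, kept {P8}.

P8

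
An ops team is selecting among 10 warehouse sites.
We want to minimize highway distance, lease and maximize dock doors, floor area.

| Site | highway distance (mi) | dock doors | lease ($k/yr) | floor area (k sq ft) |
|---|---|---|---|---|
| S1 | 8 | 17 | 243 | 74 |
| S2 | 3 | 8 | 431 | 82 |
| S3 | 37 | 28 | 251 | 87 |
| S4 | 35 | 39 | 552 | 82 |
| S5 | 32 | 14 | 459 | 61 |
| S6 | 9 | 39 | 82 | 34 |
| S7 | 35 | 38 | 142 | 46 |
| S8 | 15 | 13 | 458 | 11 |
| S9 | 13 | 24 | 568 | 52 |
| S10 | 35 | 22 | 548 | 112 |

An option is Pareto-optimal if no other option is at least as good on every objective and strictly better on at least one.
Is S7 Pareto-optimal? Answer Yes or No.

Yes

S1: worse on dock doors (17 vs 38).
S2: worse on dock doors (8 vs 38).
S3: worse on highway distance (37 vs 35).
S4: worse on lease (552 vs 142).
S5: worse on dock doors (14 vs 38).
S6: worse on floor area (34 vs 46).
S8: worse on dock doors (13 vs 38).
S9: worse on dock doors (24 vs 38).
S10: worse on dock doors (22 vs 38).
No option is at least as good as S7 on every objective and strictly better on one.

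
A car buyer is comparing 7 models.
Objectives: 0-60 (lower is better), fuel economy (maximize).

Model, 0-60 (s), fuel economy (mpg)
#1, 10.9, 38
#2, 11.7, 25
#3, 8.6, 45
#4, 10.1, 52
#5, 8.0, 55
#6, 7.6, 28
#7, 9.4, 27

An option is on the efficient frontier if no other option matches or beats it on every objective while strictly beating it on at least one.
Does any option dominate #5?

#1: worse on 0-60 (10.9 vs 8.0).
#2: worse on 0-60 (11.7 vs 8.0).
#3: worse on 0-60 (8.6 vs 8.0).
#4: worse on 0-60 (10.1 vs 8.0).
#6: worse on fuel economy (28 vs 55).
#7: worse on 0-60 (9.4 vs 8.0).
No option is at least as good as #5 on every objective and strictly better on one.

No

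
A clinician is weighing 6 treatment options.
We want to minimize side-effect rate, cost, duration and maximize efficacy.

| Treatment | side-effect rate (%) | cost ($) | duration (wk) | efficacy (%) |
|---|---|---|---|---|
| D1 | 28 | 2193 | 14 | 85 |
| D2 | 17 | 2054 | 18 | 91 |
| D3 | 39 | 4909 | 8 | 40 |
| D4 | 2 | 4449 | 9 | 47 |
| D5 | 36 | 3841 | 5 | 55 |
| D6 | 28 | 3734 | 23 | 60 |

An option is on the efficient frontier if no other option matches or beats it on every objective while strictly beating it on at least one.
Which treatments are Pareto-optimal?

D1, D2, D4, D5

D1: not dominated.
D2: not dominated (best cost).
D3: dominated by D5 (side-effect rate 36≤39, cost 3841≤4909, duration 5≤8, efficacy 55≥40).
D4: not dominated (best side-effect rate).
D5: not dominated (best duration).
D6: dominated by D1 (side-effect rate 28≤28, cost 2193≤3734, duration 14≤23, efficacy 85≥60).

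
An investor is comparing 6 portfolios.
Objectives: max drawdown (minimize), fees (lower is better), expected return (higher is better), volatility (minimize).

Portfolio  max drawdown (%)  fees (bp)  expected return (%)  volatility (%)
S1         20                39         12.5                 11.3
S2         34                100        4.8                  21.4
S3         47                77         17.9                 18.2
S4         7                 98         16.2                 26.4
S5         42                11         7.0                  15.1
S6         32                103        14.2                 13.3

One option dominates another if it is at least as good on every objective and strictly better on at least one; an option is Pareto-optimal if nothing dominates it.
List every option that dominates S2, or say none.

S1: max drawdown 20≤34, fees 39≤100, expected return 12.5≥4.8, volatility 11.3≤21.4 — dominates S2.
Others (S3, S4, S5, S6) are each worse than S2 on at least one objective.

S1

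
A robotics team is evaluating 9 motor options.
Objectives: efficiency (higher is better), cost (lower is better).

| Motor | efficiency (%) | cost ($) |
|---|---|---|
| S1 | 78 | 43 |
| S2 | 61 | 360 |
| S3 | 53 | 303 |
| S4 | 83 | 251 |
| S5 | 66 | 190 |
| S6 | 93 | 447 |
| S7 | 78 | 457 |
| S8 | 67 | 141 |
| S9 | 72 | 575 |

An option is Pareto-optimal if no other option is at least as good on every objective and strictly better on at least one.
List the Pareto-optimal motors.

S1, S4, S6

S1: not dominated (best cost).
S2: dominated by S1 (efficiency 78≥61, cost 43≤360).
S3: dominated by S1 (efficiency 78≥53, cost 43≤303).
S4: not dominated.
S5: dominated by S1 (efficiency 78≥66, cost 43≤190).
S6: not dominated (best efficiency).
S7: dominated by S1 (efficiency 78≥78, cost 43≤457).
S8: dominated by S1 (efficiency 78≥67, cost 43≤141).
S9: dominated by S1 (efficiency 78≥72, cost 43≤575).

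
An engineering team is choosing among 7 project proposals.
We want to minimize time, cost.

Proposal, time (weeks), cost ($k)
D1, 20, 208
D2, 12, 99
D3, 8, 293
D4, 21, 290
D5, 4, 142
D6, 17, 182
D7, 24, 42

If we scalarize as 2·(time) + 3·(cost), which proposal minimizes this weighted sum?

D1: 2·20 + 3·208 = 664
D2: 2·12 + 3·99 = 321
D3: 2·8 + 3·293 = 895
D4: 2·21 + 3·290 = 912
D5: 2·4 + 3·142 = 434
D6: 2·17 + 3·182 = 580
D7: 2·24 + 3·42 = 174
Lowest: D7 at 174.

D7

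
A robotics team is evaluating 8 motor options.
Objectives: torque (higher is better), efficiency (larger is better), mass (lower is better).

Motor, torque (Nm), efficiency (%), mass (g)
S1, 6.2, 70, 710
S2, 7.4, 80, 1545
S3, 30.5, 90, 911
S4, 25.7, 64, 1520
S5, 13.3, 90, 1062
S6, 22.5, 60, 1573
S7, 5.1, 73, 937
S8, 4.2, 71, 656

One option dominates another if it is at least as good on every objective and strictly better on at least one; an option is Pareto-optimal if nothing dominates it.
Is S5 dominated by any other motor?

S3 vs S5: torque 30.5≥13.3, efficiency 90≥90, mass 911≤1062 — S3 is at least as good on every objective and strictly better on at least one, so S3 dominates S5.

Yes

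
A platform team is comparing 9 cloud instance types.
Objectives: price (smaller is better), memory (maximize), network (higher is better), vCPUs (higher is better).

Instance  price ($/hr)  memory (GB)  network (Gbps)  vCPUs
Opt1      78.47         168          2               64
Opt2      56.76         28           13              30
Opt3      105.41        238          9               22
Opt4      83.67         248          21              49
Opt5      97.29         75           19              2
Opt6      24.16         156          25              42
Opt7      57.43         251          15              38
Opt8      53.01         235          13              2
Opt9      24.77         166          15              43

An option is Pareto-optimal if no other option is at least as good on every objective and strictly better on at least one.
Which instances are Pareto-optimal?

Opt1: not dominated (best vCPUs).
Opt2: dominated by Opt6 (price 24.16≤56.76, memory 156≥28, network 25≥13, vCPUs 42≥30).
Opt3: dominated by Opt4 (price 83.67≤105.41, memory 248≥238, network 21≥9, vCPUs 49≥22).
Opt4: not dominated.
Opt5: dominated by Opt4 (price 83.67≤97.29, memory 248≥75, network 21≥19, vCPUs 49≥2).
Opt6: not dominated (best price).
Opt7: not dominated (best memory).
Opt8: not dominated.
Opt9: not dominated.

Opt1, Opt4, Opt6, Opt7, Opt8, Opt9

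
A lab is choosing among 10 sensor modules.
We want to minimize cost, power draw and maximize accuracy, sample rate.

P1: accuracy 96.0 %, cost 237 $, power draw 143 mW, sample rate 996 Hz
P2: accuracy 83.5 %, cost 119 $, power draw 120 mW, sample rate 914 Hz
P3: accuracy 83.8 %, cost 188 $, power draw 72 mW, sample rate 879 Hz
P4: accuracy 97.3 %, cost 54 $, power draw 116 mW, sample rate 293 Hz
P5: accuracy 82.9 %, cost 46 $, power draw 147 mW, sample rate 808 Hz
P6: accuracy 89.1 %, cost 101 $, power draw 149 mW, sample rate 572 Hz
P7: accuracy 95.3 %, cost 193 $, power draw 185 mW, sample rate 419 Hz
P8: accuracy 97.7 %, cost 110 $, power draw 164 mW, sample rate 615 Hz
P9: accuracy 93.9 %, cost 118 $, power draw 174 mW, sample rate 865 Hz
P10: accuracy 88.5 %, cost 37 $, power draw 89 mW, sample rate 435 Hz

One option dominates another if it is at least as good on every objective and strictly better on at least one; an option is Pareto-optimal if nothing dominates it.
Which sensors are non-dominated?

P1: not dominated (best sample rate).
P2: not dominated.
P3: not dominated (best power draw).
P4: not dominated.
P5: not dominated.
P6: not dominated.
P7: dominated by P8 (accuracy 97.7≥95.3, cost 110≤193, power draw 164≤185, sample rate 615≥419).
P8: not dominated (best accuracy).
P9: not dominated.
P10: not dominated (best cost).

P1, P2, P3, P4, P5, P6, P8, P9, P10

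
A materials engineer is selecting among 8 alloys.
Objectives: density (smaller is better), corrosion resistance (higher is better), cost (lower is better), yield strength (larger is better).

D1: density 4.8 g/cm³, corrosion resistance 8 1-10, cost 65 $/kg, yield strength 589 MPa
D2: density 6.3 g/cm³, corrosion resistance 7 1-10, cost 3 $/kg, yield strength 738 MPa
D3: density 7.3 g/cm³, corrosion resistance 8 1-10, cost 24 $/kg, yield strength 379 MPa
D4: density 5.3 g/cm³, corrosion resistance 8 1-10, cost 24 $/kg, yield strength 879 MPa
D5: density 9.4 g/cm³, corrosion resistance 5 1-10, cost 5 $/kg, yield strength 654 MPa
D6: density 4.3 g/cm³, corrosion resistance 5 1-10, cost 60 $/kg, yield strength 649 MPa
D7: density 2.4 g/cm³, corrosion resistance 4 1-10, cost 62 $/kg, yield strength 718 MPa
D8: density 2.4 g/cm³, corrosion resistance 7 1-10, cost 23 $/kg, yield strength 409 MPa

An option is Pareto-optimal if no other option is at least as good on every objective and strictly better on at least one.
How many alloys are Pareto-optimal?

6

D1: not dominated.
D2: not dominated (best cost).
D3: dominated by D4 (density 5.3≤7.3, corrosion resistance 8≥8, cost 24≤24, yield strength 879≥379).
D4: not dominated (best yield strength).
D5: dominated by D2 (density 6.3≤9.4, corrosion resistance 7≥5, cost 3≤5, yield strength 738≥654).
D6: not dominated.
D7: not dominated.
D8: not dominated.
Pareto-optimal: D1, D2, D4, D6, D7, D8 → 6.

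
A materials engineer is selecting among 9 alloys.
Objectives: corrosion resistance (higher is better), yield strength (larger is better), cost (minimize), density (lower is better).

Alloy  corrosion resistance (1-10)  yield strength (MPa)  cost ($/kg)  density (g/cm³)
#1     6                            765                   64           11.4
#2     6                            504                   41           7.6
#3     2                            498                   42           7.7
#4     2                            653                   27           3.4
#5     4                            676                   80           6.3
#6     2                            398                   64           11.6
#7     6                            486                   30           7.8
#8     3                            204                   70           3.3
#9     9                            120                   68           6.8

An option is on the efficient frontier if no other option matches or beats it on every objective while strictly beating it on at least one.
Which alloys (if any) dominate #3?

#2: corrosion resistance 6≥2, yield strength 504≥498, cost 41≤42, density 7.6≤7.7 — dominates #3.
#4: corrosion resistance 2≥2, yield strength 653≥498, cost 27≤42, density 3.4≤7.7 — dominates #3.
Others (#1, #5, #6, #7, #8, #9) are each worse than #3 on at least one objective.

#2, #4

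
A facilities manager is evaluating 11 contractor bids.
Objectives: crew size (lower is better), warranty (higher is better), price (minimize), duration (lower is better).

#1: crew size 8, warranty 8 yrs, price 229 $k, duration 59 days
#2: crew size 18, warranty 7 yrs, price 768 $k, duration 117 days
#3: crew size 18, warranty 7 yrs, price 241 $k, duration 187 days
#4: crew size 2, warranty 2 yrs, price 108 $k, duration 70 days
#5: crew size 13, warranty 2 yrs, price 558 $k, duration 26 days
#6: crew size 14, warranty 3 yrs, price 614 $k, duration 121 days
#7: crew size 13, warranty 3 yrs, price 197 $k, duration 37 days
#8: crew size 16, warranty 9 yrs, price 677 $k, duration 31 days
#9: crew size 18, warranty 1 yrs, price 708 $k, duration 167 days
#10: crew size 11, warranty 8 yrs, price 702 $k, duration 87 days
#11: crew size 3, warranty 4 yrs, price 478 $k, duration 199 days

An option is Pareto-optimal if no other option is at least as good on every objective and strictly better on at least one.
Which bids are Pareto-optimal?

#1: not dominated.
#2: dominated by #1 (crew size 8≤18, warranty 8≥7, price 229≤768, duration 59≤117).
#3: dominated by #1 (crew size 8≤18, warranty 8≥7, price 229≤241, duration 59≤187).
#4: not dominated (best crew size).
#5: not dominated (best duration).
#6: dominated by #1 (crew size 8≤14, warranty 8≥3, price 229≤614, duration 59≤121).
#7: not dominated.
#8: not dominated (best warranty).
#9: dominated by #1 (crew size 8≤18, warranty 8≥1, price 229≤708, duration 59≤167).
#10: dominated by #1 (crew size 8≤11, warranty 8≥8, price 229≤702, duration 59≤87).
#11: not dominated.

#1, #4, #5, #7, #8, #11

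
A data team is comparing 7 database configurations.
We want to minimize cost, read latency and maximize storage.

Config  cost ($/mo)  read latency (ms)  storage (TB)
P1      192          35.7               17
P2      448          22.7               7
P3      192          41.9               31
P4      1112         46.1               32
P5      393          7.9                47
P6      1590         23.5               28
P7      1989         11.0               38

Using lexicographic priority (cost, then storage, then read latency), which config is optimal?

P3

First minimize cost: best is 192, kept {P1, P3}.
Then maximize storage: best is 31, kept {P3}.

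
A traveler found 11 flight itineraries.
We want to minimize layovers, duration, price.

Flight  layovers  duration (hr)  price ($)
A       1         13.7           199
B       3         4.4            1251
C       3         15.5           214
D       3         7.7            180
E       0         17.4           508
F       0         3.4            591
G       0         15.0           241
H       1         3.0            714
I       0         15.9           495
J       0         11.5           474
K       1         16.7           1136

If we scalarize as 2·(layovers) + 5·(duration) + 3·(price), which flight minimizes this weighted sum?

D

A: 2·1 + 5·13.7 + 3·199 = 667.5
B: 2·3 + 5·4.4 + 3·1251 = 3781.0
C: 2·3 + 5·15.5 + 3·214 = 725.5
D: 2·3 + 5·7.7 + 3·180 = 584.5
E: 2·0 + 5·17.4 + 3·508 = 1611.0
F: 2·0 + 5·3.4 + 3·591 = 1790.0
G: 2·0 + 5·15.0 + 3·241 = 798.0
H: 2·1 + 5·3.0 + 3·714 = 2159.0
I: 2·0 + 5·15.9 + 3·495 = 1564.5
J: 2·0 + 5·11.5 + 3·474 = 1479.5
K: 2·1 + 5·16.7 + 3·1136 = 3493.5
Lowest: D at 584.5.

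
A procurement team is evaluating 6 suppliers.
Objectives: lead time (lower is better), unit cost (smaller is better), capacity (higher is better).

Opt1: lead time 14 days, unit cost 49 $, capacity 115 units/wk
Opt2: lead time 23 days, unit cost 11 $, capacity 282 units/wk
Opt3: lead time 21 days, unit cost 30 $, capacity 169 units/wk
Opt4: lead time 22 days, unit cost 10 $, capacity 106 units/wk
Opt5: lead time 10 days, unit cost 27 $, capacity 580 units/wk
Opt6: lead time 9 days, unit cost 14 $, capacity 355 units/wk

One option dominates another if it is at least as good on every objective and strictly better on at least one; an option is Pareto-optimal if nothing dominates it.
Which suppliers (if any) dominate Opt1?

Opt5, Opt6

Opt5: lead time 10≤14, unit cost 27≤49, capacity 580≥115 — dominates Opt1.
Opt6: lead time 9≤14, unit cost 14≤49, capacity 355≥115 — dominates Opt1.
Others (Opt2, Opt3, Opt4) are each worse than Opt1 on at least one objective.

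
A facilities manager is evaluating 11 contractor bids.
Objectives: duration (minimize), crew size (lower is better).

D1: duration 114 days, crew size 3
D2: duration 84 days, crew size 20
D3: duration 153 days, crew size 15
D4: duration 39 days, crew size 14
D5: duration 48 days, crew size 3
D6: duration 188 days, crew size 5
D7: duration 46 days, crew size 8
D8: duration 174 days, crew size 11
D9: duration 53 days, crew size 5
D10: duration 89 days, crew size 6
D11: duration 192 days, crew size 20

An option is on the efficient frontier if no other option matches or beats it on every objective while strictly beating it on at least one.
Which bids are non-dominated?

D1: dominated by D5 (duration 48≤114, crew size 3≤3).
D2: dominated by D4 (duration 39≤84, crew size 14≤20).
D3: dominated by D1 (duration 114≤153, crew size 3≤15).
D4: not dominated (best duration).
D5: not dominated.
D6: dominated by D1 (duration 114≤188, crew size 3≤5).
D7: not dominated.
D8: dominated by D1 (duration 114≤174, crew size 3≤11).
D9: dominated by D5 (duration 48≤53, crew size 3≤5).
D10: dominated by D5 (duration 48≤89, crew size 3≤6).
D11: dominated by D1 (duration 114≤192, crew size 3≤20).

D4, D5, D7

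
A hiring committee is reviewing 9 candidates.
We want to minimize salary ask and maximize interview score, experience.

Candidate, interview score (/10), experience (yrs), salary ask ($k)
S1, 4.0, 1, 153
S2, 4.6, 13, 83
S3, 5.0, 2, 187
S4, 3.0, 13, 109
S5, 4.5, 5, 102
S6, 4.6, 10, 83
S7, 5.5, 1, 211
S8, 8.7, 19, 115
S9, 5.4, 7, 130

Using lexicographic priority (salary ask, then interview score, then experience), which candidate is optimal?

S2

First minimize salary ask: best is 83, kept {S2, S6}.
Then maximize interview score: best is 4.6, kept {S2, S6}.
Then maximize experience: best is 13, kept {S2}.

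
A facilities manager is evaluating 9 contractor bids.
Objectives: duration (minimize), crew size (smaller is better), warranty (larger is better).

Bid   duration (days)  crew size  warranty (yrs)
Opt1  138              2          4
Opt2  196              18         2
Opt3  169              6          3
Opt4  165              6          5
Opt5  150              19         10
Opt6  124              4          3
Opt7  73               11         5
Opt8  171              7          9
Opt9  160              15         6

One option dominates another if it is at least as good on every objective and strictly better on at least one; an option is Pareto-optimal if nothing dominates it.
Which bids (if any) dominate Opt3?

Opt1: duration 138≤169, crew size 2≤6, warranty 4≥3 — dominates Opt3.
Opt4: duration 165≤169, crew size 6≤6, warranty 5≥3 — dominates Opt3.
Opt6: duration 124≤169, crew size 4≤6, warranty 3≥3 — dominates Opt3.
Others (Opt2, Opt5, Opt7, Opt8, Opt9) are each worse than Opt3 on at least one objective.

Opt1, Opt4, Opt6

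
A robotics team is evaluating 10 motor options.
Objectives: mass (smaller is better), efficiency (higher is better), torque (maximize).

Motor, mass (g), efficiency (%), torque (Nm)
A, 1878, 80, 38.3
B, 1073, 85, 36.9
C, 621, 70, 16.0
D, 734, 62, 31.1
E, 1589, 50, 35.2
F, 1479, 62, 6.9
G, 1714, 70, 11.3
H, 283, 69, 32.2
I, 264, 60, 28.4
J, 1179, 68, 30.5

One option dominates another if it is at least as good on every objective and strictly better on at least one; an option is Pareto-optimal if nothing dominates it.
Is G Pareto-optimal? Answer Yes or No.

B vs G: mass 1073≤1714, efficiency 85≥70, torque 36.9≥11.3 — B is at least as good on every objective and strictly better on at least one, so B dominates G.

No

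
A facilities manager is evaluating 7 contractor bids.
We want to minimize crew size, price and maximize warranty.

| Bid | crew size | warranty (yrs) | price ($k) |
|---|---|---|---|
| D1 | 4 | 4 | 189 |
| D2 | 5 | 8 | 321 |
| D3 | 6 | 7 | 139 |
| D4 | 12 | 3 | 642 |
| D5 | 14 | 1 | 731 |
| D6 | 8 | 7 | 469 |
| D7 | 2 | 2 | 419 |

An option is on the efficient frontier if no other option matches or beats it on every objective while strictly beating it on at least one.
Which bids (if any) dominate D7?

D1: worse on crew size (4 vs 2).
D2: worse on crew size (5 vs 2).
D3: worse on crew size (6 vs 2).
D4: worse on crew size (12 vs 2).
D5: worse on crew size (14 vs 2).
D6: worse on crew size (8 vs 2).
No option dominates D7.

none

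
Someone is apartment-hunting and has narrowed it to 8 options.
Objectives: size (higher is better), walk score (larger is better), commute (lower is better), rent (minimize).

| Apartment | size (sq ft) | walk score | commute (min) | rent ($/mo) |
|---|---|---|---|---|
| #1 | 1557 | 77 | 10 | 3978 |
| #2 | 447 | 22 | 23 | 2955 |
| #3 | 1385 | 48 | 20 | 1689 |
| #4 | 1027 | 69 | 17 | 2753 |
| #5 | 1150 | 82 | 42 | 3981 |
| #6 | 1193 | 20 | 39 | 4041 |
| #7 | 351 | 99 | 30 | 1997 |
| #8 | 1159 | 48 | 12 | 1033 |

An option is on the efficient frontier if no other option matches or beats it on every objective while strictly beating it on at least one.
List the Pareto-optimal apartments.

#1, #3, #4, #5, #7, #8

#1: not dominated (best size).
#2: dominated by #3 (size 1385≥447, walk score 48≥22, commute 20≤23, rent 1689≤2955).
#3: not dominated.
#4: not dominated.
#5: not dominated.
#6: dominated by #1 (size 1557≥1193, walk score 77≥20, commute 10≤39, rent 3978≤4041).
#7: not dominated (best walk score).
#8: not dominated (best rent).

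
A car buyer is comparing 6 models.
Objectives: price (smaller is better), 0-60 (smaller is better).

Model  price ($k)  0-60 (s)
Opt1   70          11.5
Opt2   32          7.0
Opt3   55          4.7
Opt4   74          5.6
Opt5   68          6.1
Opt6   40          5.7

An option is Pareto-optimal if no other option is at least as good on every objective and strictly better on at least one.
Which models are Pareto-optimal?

Opt2, Opt3, Opt6

Opt1: dominated by Opt2 (price 32≤70, 0-60 7.0≤11.5).
Opt2: not dominated (best price).
Opt3: not dominated (best 0-60).
Opt4: dominated by Opt3 (price 55≤74, 0-60 4.7≤5.6).
Opt5: dominated by Opt3 (price 55≤68, 0-60 4.7≤6.1).
Opt6: not dominated.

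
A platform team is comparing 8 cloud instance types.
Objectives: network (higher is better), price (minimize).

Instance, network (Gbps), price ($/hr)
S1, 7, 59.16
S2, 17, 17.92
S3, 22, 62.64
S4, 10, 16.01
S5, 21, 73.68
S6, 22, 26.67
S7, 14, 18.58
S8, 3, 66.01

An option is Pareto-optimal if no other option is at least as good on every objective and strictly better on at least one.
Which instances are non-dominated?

S2, S4, S6

S1: dominated by S2 (network 17≥7, price 17.92≤59.16).
S2: not dominated.
S3: dominated by S6 (network 22≥22, price 26.67≤62.64).
S4: not dominated (best price).
S5: dominated by S3 (network 22≥21, price 62.64≤73.68).
S6: not dominated.
S7: dominated by S2 (network 17≥14, price 17.92≤18.58).
S8: dominated by S1 (network 7≥3, price 59.16≤66.01).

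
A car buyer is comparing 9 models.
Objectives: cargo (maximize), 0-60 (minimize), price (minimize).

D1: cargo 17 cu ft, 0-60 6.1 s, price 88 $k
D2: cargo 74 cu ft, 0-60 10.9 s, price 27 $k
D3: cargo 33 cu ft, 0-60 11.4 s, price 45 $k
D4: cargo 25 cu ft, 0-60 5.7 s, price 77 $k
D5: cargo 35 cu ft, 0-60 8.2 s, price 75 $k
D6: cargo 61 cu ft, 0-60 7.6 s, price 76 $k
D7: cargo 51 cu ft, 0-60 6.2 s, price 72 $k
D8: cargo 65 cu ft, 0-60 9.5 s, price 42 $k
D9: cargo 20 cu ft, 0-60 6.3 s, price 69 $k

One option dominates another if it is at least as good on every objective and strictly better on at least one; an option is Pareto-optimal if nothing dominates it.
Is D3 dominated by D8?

Yes

D8 vs D3: cargo 65≥33, 0-60 9.5≤11.4, price 42≤45 — D8 is at least as good on every objective with at least one strict improvement.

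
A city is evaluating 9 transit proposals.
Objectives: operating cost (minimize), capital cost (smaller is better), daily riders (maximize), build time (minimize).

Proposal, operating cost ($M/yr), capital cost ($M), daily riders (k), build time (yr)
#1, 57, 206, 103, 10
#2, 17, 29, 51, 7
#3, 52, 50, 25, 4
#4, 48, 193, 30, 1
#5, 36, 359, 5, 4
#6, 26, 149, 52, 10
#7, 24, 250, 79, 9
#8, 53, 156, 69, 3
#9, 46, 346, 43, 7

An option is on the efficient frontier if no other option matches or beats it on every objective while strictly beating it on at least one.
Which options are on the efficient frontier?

#1: not dominated (best daily riders).
#2: not dominated (best operating cost).
#3: not dominated.
#4: not dominated (best build time).
#5: not dominated.
#6: not dominated.
#7: not dominated.
#8: not dominated.
#9: dominated by #2 (operating cost 17≤46, capital cost 29≤346, daily riders 51≥43, build time 7≤7).

#1, #2, #3, #4, #5, #6, #7, #8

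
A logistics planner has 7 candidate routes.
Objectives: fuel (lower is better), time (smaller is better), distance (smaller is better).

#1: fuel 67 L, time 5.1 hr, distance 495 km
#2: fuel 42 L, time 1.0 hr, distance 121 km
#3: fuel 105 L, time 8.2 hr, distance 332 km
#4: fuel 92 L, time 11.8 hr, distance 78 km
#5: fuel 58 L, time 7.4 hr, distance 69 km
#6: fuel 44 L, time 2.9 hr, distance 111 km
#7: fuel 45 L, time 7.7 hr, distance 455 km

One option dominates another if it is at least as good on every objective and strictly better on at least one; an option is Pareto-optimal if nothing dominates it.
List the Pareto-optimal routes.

#2, #5, #6

#1: dominated by #2 (fuel 42≤67, time 1.0≤5.1, distance 121≤495).
#2: not dominated (best fuel).
#3: dominated by #2 (fuel 42≤105, time 1.0≤8.2, distance 121≤332).
#4: dominated by #5 (fuel 58≤92, time 7.4≤11.8, distance 69≤78).
#5: not dominated (best distance).
#6: not dominated.
#7: dominated by #2 (fuel 42≤45, time 1.0≤7.7, distance 121≤455).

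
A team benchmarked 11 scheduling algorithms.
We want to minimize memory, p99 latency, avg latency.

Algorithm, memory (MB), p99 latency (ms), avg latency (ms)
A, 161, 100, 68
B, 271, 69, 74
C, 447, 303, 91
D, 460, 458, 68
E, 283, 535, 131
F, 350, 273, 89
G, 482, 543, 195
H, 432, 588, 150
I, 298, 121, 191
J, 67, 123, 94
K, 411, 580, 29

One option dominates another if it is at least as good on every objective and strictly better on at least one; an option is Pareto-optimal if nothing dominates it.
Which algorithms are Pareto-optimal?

A, B, J, K

A: not dominated.
B: not dominated (best p99 latency).
C: dominated by A (memory 161≤447, p99 latency 100≤303, avg latency 68≤91).
D: dominated by A (memory 161≤460, p99 latency 100≤458, avg latency 68≤68).
E: dominated by A (memory 161≤283, p99 latency 100≤535, avg latency 68≤131).
F: dominated by A (memory 161≤350, p99 latency 100≤273, avg latency 68≤89).
G: dominated by A (memory 161≤482, p99 latency 100≤543, avg latency 68≤195).
H: dominated by A (memory 161≤432, p99 latency 100≤588, avg latency 68≤150).
I: dominated by A (memory 161≤298, p99 latency 100≤121, avg latency 68≤191).
J: not dominated (best memory).
K: not dominated (best avg latency).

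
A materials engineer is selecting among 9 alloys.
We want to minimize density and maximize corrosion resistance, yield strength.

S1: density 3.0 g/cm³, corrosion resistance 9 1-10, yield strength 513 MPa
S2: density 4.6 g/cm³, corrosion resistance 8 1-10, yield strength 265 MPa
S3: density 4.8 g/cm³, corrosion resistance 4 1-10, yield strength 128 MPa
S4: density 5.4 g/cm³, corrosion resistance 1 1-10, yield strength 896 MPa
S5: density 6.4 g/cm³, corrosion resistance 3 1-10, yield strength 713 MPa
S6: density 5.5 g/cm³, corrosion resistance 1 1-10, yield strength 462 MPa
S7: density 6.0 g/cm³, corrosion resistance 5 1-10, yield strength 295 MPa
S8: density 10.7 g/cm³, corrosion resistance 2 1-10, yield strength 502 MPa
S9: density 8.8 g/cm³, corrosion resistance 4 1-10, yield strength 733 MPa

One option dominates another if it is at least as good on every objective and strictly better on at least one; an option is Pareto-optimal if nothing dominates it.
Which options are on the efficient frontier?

S1: not dominated (best density).
S2: dominated by S1 (density 3.0≤4.6, corrosion resistance 9≥8, yield strength 513≥265).
S3: dominated by S1 (density 3.0≤4.8, corrosion resistance 9≥4, yield strength 513≥128).
S4: not dominated (best yield strength).
S5: not dominated.
S6: dominated by S1 (density 3.0≤5.5, corrosion resistance 9≥1, yield strength 513≥462).
S7: dominated by S1 (density 3.0≤6.0, corrosion resistance 9≥5, yield strength 513≥295).
S8: dominated by S1 (density 3.0≤10.7, corrosion resistance 9≥2, yield strength 513≥502).
S9: not dominated.

S1, S4, S5, S9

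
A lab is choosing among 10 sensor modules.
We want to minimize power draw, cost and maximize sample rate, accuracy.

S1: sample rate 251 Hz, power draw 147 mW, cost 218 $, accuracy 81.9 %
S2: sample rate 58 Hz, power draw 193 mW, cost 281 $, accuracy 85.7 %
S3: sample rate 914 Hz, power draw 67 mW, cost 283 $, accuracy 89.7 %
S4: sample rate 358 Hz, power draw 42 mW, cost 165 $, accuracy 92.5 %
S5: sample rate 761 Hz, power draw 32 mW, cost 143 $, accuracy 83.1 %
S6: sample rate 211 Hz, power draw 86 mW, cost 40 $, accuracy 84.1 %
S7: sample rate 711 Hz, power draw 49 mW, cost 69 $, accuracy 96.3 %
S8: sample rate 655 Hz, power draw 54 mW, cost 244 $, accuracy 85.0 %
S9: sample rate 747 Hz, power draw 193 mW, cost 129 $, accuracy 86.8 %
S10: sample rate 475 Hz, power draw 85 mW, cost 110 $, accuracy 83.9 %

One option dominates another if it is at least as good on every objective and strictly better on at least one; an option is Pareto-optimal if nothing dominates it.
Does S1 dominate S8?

S1 vs S8: S1 is worse on sample rate (251 vs 655), so it does not dominate S8.

No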